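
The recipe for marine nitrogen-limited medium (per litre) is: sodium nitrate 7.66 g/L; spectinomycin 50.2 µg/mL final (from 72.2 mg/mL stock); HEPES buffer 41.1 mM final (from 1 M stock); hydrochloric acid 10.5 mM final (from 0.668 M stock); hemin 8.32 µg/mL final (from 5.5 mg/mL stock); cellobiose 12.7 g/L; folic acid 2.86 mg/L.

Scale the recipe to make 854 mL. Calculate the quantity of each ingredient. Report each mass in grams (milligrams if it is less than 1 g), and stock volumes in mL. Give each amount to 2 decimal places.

Target volume = 854 mL = 0.854 L.
sodium nitrate: 7.66 g/L × 0.854 L = 6.54 g
spectinomycin: C1V1 = C2V2 → 50.2 µg/mL × 854 mL ÷ 72200 µg/mL = 0.59 mL
HEPES buffer: dilute stock: 41.1 mM × 854 mL ÷ 1000 mM = 35.10 mL
hydrochloric acid: C1V1 = C2V2 → 10.5 mM × 854 mL ÷ 668 mM = 13.42 mL
hemin: C1V1 = C2V2 → 8.32 µg/mL × 854 mL ÷ 5500 µg/mL = 1.29 mL
cellobiose: 12.7 g/L × 0.854 L = 10.85 g
folic acid: 2.86 mg/L × 0.854 L = 2.44 mg

sodium nitrate 6.54 g; spectinomycin 0.59 mL; HEPES buffer 35.10 mL; hydrochloric acid 13.42 mL; hemin 1.29 mL; cellobiose 10.85 g; folic acid 2.44 mg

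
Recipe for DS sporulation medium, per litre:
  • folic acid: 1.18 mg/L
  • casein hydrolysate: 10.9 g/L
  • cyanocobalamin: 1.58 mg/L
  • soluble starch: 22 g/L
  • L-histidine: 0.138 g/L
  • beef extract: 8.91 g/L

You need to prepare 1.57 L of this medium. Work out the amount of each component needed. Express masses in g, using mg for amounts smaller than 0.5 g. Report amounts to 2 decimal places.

folic acid 1.85 mg; casein hydrolysate 17.11 g; cyanocobalamin 2.48 mg; soluble starch 34.54 g; L-histidine 216.66 mg; beef extract 13.99 g

Working volume: 1.57 L.
folic acid: 1.18 mg/L × 1.57 L = 1.85 mg
casein hydrolysate: 10.9 g/L × 1.57 L = 17.11 g
cyanocobalamin: 1.58 mg/L × 1.57 L = 2.48 mg
soluble starch: 22 g/L × 1.57 L = 34.54 g
L-histidine: 0.138 g/L × 1.57 L = 0.21666 g = 216.66 mg
beef extract: 8.91 g/L × 1.57 L = 13.99 g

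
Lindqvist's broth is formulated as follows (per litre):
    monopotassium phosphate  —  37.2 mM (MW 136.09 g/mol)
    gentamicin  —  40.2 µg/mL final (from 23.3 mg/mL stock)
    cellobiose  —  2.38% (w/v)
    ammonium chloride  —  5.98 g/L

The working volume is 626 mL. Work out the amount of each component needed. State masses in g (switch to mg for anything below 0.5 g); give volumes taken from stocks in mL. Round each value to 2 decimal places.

monopotassium phosphate 3.17 g; gentamicin 1.08 mL; cellobiose 14.90 g; ammonium chloride 3.74 g

Working volume: 626 mL = 0.626 L.
monopotassium phosphate: 37.2 mmol/L × 136.09 g/mol × 0.626 L ÷ 1000 = 3.17 g
gentamicin: V = C2·V2/C1 = 40.2 µg/mL × 626 mL ÷ 23300 µg/mL = 1.08 mL
cellobiose: 2.38% w/v = 23.8 g/L → 23.8 × 0.626 L = 14.90 g
ammonium chloride: 5.98 g/L × 0.626 L = 3.74 g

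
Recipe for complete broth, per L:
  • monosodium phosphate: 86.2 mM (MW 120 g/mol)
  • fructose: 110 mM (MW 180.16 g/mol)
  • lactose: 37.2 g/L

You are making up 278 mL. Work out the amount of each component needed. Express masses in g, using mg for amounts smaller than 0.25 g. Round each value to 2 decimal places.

Target volume = 278 mL = 0.278 L.
monosodium phosphate: 86.2 mmol/L × 120 g/mol × 0.278 L ÷ 1000 = 2.88 g
fructose: 110 mmol/L × 180.16 g/mol × 0.278 L ÷ 1000 = 5.51 g
lactose: 37.2 g/L × 0.278 L = 10.34 g

monosodium phosphate 2.88 g; fructose 5.51 g; lactose 10.34 g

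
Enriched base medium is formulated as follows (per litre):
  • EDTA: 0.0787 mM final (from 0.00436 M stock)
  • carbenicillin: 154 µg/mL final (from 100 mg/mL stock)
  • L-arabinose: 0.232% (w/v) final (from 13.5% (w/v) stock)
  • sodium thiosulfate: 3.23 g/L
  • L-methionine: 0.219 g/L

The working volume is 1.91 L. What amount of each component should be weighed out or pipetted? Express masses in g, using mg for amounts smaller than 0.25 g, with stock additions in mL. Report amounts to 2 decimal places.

EDTA 34.48 mL; carbenicillin 2.94 mL; L-arabinose 32.82 mL; sodium thiosulfate 6.17 g; L-methionine 0.42 g

Scale factor relative to 1 L: 1.91.
EDTA: V = C2·V2/C1 = 0.0787 mM × 1910 mL ÷ 4.36 mM = 34.48 mL
carbenicillin: V = C2·V2/C1 = 154 µg/mL × 1910 mL ÷ 100000 µg/mL = 2.94 mL
L-arabinose: C1V1 = C2V2 → 0.232% ÷ 13.5% × 1910 mL = 32.82 mL
sodium thiosulfate: 3.23 g/L × 1.91 L = 6.17 g
L-methionine: 0.219 g/L × 1.91 L = 0.42 g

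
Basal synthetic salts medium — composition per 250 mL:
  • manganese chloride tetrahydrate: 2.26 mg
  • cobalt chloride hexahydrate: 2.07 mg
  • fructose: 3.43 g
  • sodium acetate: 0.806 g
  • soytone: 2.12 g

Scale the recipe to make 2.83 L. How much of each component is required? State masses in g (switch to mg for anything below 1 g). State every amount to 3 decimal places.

Scale factor = 2830 mL / 250 mL = 11.32.
manganese chloride tetrahydrate: 2.26 mg × (2830 mL / 250 mL) = 25.583 mg
cobalt chloride hexahydrate: 2.07 mg × (2830 mL / 250 mL) = 23.432 mg
fructose: 3.43 g × (2830 mL / 250 mL) = 38.828 g
sodium acetate: 0.806 g × (2830 mL / 250 mL) = 9.124 g
soytone: 2.12 g × (2830 mL / 250 mL) = 23.998 g

manganese chloride tetrahydrate 25.583 mg; cobalt chloride hexahydrate 23.432 mg; fructose 38.828 g; sodium acetate 9.124 g; soytone 23.998 g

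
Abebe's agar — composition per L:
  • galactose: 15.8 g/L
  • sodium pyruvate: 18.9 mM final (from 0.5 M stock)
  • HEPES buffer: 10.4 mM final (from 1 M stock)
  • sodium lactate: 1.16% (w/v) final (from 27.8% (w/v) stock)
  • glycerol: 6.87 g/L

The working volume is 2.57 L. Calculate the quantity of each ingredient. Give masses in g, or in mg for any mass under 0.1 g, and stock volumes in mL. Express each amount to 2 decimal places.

Working volume: 2.57 L.
galactose: 15.8 g/L × 2.57 L = 40.61 g
sodium pyruvate: C1V1 = C2V2 → 18.9 mM × 2570 mL ÷ 500 mM = 97.15 mL
HEPES buffer: V = C2·V2/C1 = 10.4 mM × 2570 mL ÷ 1000 mM = 26.73 mL
sodium lactate: V = C2·V2/C1 = 1.16% ÷ 27.8% × 2570 mL = 107.24 mL
glycerol: 6.87 g/L × 2.57 L = 17.66 g

galactose 40.61 g; sodium pyruvate 97.15 mL; HEPES buffer 26.73 mL; sodium lactate 107.24 mL; glycerol 17.66 g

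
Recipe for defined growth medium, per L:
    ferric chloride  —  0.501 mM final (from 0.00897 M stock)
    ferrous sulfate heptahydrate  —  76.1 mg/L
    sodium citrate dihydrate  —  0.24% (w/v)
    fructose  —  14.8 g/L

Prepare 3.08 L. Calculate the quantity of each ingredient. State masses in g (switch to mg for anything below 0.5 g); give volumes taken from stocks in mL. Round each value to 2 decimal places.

Working volume: 3.08 L.
ferric chloride: C1V1 = C2V2 → 0.501 mM × 3080 mL ÷ 8.97 mM = 172.03 mL
ferrous sulfate heptahydrate: 76.1 mg/L × 3.08 L = 234.39 mg
sodium citrate dihydrate: 0.24 g per 100 mL × 3080 mL ÷ 100 = 7.39 g
fructose: 14.8 g/L × 3.08 L = 45.58 g

ferric chloride 172.03 mL; ferrous sulfate heptahydrate 234.39 mg; sodium citrate dihydrate 7.39 g; fructose 45.58 g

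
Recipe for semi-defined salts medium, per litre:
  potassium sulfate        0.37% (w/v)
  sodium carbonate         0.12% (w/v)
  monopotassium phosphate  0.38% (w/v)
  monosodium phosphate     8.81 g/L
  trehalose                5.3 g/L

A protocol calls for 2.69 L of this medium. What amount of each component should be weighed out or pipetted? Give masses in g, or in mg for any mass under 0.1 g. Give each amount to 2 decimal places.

Working volume: 2.69 L.
potassium sulfate: 0.37% w/v = 3.7 g/L → 3.7 × 2.69 L = 9.95 g
sodium carbonate: 0.12% w/v = 1.2 g/L → 1.2 × 2.69 L = 3.23 g
monopotassium phosphate: 0.38% w/v = 3.8 g/L → 3.8 × 2.69 L = 10.22 g
monosodium phosphate: 8.81 g/L × 2.69 L = 23.70 g
trehalose: 5.3 g/L × 2.69 L = 14.26 g

potassium sulfate 9.95 g; sodium carbonate 3.23 g; monopotassium phosphate 10.22 g; monosodium phosphate 23.70 g; trehalose 14.26 g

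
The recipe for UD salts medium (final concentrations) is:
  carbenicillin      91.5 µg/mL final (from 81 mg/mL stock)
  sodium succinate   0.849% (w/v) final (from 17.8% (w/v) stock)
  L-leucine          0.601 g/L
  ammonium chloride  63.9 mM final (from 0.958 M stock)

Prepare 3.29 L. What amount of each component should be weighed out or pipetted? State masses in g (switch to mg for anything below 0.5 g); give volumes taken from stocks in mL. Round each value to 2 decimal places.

Scale factor relative to 1 L: 3.29.
carbenicillin: V = C2·V2/C1 = 91.5 µg/mL × 3290 mL ÷ 81000 µg/mL = 3.72 mL
sodium succinate: C1V1 = C2V2 → 0.849% ÷ 17.8% × 3290 mL = 156.92 mL
L-leucine: 0.601 g/L × 3.29 L = 1.98 g
ammonium chloride: dilute stock: 63.9 mM × 3290 mL ÷ 958 mM = 219.45 mL

carbenicillin 3.72 mL; sodium succinate 156.92 mL; L-leucine 1.98 g; ammonium chloride 219.45 mL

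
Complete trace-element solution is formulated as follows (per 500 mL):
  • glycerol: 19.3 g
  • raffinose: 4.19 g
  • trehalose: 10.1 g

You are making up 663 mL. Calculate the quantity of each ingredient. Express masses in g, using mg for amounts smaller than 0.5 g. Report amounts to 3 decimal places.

Ratio of target to recipe volume: 663 / 500 = 1.326.
glycerol: 19.3 g × (663 mL / 500 mL) = 25.592 g
raffinose: 4.19 g × (663 mL / 500 mL) = 5.556 g
trehalose: 10.1 g × (663 mL / 500 mL) = 13.393 g

glycerol 25.592 g; raffinose 5.556 g; trehalose 13.393 g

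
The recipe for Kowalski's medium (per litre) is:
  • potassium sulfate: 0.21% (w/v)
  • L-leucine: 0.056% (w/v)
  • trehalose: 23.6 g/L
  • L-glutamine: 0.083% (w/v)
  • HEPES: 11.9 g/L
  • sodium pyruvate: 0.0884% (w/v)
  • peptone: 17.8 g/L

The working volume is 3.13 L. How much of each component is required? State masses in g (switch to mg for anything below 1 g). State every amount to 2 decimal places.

potassium sulfate 6.57 g; L-leucine 1.75 g; trehalose 73.87 g; L-glutamine 2.60 g; HEPES 37.25 g; sodium pyruvate 2.77 g; peptone 55.71 g

Working volume: 3.13 L.
potassium sulfate: 0.21% w/v = 2.1 g/L → 2.1 × 3.13 L = 6.57 g
L-leucine: 0.056% w/v = 0.56 g/L → 0.56 × 3.13 L = 1.75 g
trehalose: 23.6 g/L × 3.13 L = 73.87 g
L-glutamine: 0.083% w/v = 0.83 g/L → 0.83 × 3.13 L = 2.60 g
HEPES: 11.9 g/L × 3.13 L = 37.25 g
sodium pyruvate: 0.0884 g per 100 mL × 3130 mL ÷ 100 = 2.77 g
peptone: 17.8 g/L × 3.13 L = 55.71 g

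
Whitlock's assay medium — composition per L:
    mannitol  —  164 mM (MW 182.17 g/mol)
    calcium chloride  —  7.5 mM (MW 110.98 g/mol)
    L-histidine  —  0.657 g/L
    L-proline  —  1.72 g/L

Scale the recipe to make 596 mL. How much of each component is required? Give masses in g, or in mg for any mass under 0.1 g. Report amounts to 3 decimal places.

Target volume = 596 mL = 0.596 L.
mannitol: 164 mmol/L × 182.17 g/mol × 0.596 L ÷ 1000 = 17.806 g
calcium chloride: 7.5 mmol/L × 110.98 g/mol × 0.596 L ÷ 1000 = 0.496 g
L-histidine: 0.657 g/L × 0.596 L = 0.392 g
L-proline: 1.72 g/L × 0.596 L = 1.025 g

mannitol 17.806 g; calcium chloride 0.496 g; L-histidine 0.392 g; L-proline 1.025 g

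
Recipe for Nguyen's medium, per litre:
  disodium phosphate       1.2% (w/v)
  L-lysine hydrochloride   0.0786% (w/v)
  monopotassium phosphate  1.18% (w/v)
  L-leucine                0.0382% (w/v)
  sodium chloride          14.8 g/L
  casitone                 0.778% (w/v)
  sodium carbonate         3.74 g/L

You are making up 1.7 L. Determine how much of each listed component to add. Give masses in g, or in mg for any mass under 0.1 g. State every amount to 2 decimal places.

Scale factor relative to 1 L: 1.7.
disodium phosphate: 1.2 g per 100 mL × 1700 mL ÷ 100 = 20.40 g
L-lysine hydrochloride: 0.0786% w/v = 0.786 g/L → 0.786 × 1.7 L = 1.34 g
monopotassium phosphate: 1.18% w/v = 11.8 g/L → 11.8 × 1.7 L = 20.06 g
L-leucine: 0.0382% w/v = 0.382 g/L → 0.382 × 1.7 L = 0.65 g
sodium chloride: 14.8 g/L × 1.7 L = 25.16 g
casitone: 0.778 g per 100 mL × 1700 mL ÷ 100 = 13.23 g
sodium carbonate: 3.74 g/L × 1.7 L = 6.36 g

disodium phosphate 20.40 g; L-lysine hydrochloride 1.34 g; monopotassium phosphate 20.06 g; L-leucine 0.65 g; sodium chloride 25.16 g; casitone 13.23 g; sodium carbonate 6.36 g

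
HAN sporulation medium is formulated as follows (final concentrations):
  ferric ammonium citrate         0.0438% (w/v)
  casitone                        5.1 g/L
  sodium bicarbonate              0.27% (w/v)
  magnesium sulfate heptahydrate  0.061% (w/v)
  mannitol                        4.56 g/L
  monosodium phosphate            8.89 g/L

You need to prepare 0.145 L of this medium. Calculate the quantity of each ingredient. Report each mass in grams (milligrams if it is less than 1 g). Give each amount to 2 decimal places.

Scale factor relative to 1 L: 0.145.
ferric ammonium citrate: 0.0438 g per 100 mL × 145 mL ÷ 100 = 0.06351 g = 63.51 mg
casitone: 5.1 g/L × 0.145 L = 0.7395 g = 739.50 mg
sodium bicarbonate: 0.27% w/v = 2.7 g/L → 2.7 × 0.145 L = 0.3915 g = 391.50 mg
magnesium sulfate heptahydrate: 0.061 g per 100 mL × 145 mL ÷ 100 = 0.08845 g = 88.45 mg
mannitol: 4.56 g/L × 0.145 L = 0.6612 g = 661.20 mg
monosodium phosphate: 8.89 g/L × 0.145 L = 1.29 g

ferric ammonium citrate 63.51 mg; casitone 739.50 mg; sodium bicarbonate 391.50 mg; magnesium sulfate heptahydrate 88.45 mg; mannitol 661.20 mg; monosodium phosphate 1.29 g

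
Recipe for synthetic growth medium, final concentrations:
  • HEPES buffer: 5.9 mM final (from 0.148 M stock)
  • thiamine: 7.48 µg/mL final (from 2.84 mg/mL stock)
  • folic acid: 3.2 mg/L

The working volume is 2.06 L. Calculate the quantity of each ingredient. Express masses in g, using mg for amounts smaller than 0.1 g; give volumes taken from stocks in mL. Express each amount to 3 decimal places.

Working volume: 2.06 L.
HEPES buffer: C1V1 = C2V2 → 5.9 mM × 2060 mL ÷ 148 mM = 82.122 mL
thiamine: V = C2·V2/C1 = 7.48 µg/mL × 2060 mL ÷ 2840 µg/mL = 5.426 mL
folic acid: 3.2 mg/L × 2.06 L = 6.592 mg

HEPES buffer 82.122 mL; thiamine 5.426 mL; folic acid 6.592 mg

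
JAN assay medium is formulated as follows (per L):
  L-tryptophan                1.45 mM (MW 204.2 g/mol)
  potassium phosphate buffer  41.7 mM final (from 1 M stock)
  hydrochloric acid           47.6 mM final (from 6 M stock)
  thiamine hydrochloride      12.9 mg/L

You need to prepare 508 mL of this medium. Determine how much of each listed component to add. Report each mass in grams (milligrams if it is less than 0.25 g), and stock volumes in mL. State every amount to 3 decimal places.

L-tryptophan 150.414 mg; potassium phosphate buffer 21.184 mL; hydrochloric acid 4.030 mL; thiamine hydrochloride 6.553 mg

Target volume = 508 mL = 0.508 L.
L-tryptophan: 1.45 mmol/L × 204.2 mg/mmol × 0.508 L = 150.414 mg
potassium phosphate buffer: dilute stock: 41.7 mM × 508 mL ÷ 1000 mM = 21.184 mL
hydrochloric acid: C1V1 = C2V2 → 47.6 mM × 508 mL ÷ 6000 mM = 4.030 mL
thiamine hydrochloride: 12.9 mg/L × 0.508 L = 6.553 mg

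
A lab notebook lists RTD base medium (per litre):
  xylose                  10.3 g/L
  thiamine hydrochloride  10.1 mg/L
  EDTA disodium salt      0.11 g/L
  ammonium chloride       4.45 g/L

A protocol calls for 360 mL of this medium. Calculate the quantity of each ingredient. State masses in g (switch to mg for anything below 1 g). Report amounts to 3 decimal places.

xylose 3.708 g; thiamine hydrochloride 3.636 mg; EDTA disodium salt 39.600 mg; ammonium chloride 1.602 g

Target volume = 360 mL = 0.36 L.
xylose: 10.3 g/L × 0.36 L = 3.708 g
thiamine hydrochloride: 10.1 mg/L × 0.36 L = 3.636 mg
EDTA disodium salt: 0.11 g/L × 0.36 L = 0.0396 g = 39.600 mg
ammonium chloride: 4.45 g/L × 0.36 L = 1.602 g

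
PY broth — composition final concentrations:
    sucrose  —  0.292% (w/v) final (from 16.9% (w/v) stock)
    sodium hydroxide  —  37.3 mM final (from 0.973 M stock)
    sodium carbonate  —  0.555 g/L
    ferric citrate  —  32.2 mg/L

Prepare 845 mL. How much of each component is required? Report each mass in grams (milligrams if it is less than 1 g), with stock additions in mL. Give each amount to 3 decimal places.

sucrose 14.600 mL; sodium hydroxide 32.393 mL; sodium carbonate 468.975 mg; ferric citrate 27.209 mg

Scale factor relative to 1 L: 0.845.
sucrose: C1V1 = C2V2 → 0.292% ÷ 16.9% × 845 mL = 14.600 mL
sodium hydroxide: dilute stock: 37.3 mM × 845 mL ÷ 973 mM = 32.393 mL
sodium carbonate: 0.555 g/L × 0.845 L = 0.468975 g = 468.975 mg
ferric citrate: 32.2 mg/L × 0.845 L = 27.209 mg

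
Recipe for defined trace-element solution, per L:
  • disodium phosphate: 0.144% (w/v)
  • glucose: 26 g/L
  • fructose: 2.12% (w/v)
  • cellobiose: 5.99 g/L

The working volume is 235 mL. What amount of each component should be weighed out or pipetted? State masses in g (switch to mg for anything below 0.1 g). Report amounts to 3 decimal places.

Working volume: 235 mL = 0.235 L.
disodium phosphate: 0.144 g per 100 mL × 235 mL ÷ 100 = 0.338 g
glucose: 26 g/L × 0.235 L = 6.110 g
fructose: 2.12 g per 100 mL × 235 mL ÷ 100 = 4.982 g
cellobiose: 5.99 g/L × 0.235 L = 1.408 g

disodium phosphate 0.338 g; glucose 6.110 g; fructose 4.982 g; cellobiose 1.408 g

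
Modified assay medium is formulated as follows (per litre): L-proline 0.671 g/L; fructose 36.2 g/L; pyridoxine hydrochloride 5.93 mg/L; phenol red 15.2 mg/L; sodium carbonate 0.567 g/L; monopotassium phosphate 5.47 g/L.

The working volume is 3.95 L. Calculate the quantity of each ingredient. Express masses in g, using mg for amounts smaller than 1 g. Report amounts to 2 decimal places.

Working volume: 3.95 L.
L-proline: 0.671 g/L × 3.95 L = 2.65 g
fructose: 36.2 g/L × 3.95 L = 142.99 g
pyridoxine hydrochloride: 5.93 mg/L × 3.95 L = 23.42 mg
phenol red: 15.2 mg/L × 3.95 L = 60.04 mg
sodium carbonate: 0.567 g/L × 3.95 L = 2.24 g
monopotassium phosphate: 5.47 g/L × 3.95 L = 21.61 g

L-proline 2.65 g; fructose 142.99 g; pyridoxine hydrochloride 23.42 mg; phenol red 60.04 mg; sodium carbonate 2.24 g; monopotassium phosphate 21.61 g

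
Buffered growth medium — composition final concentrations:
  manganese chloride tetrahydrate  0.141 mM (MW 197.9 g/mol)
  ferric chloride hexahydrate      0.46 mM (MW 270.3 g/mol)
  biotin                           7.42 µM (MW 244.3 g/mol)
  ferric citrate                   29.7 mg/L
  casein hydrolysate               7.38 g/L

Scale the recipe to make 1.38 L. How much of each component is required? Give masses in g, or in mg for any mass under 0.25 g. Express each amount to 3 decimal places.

manganese chloride tetrahydrate 38.507 mg; ferric chloride hexahydrate 171.586 mg; biotin 2.502 mg; ferric citrate 40.986 mg; casein hydrolysate 10.184 g

Scale factor relative to 1 L: 1.38.
manganese chloride tetrahydrate: 0.141 mmol/L × 197.9 mg/mmol × 1.38 L = 38.507 mg
ferric chloride hexahydrate: 0.46 mmol/L × 270.3 mg/mmol × 1.38 L = 171.586 mg
biotin: 7.42 µmol/L × 244.3 g/mol × 1.38 L ÷ 1000 = 2.502 mg
ferric citrate: 29.7 mg/L × 1.38 L = 40.986 mg
casein hydrolysate: 7.38 g/L × 1.38 L = 10.184 g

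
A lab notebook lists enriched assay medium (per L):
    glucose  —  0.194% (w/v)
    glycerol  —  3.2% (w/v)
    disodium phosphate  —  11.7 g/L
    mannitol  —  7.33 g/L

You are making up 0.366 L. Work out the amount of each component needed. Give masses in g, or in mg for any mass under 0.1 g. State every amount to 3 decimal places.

Working volume: 0.366 L.
glucose: 0.194% w/v = 1.94 g/L → 1.94 × 0.366 L = 0.710 g
glycerol: 3.2% w/v = 32 g/L → 32 × 0.366 L = 11.712 g
disodium phosphate: 11.7 g/L × 0.366 L = 4.282 g
mannitol: 7.33 g/L × 0.366 L = 2.683 g

glucose 0.710 g; glycerol 11.712 g; disodium phosphate 4.282 g; mannitol 2.683 g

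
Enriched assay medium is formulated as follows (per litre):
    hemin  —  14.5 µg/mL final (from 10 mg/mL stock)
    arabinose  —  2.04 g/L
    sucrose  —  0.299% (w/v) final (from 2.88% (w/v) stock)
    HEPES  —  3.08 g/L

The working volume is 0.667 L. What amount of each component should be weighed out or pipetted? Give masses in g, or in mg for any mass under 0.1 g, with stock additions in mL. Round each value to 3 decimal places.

hemin 0.967 mL; arabinose 1.361 g; sucrose 69.248 mL; HEPES 2.054 g

Scale factor relative to 1 L: 0.667.
hemin: C1V1 = C2V2 → 14.5 µg/mL × 667 mL ÷ 10000 µg/mL = 0.967 mL
arabinose: 2.04 g/L × 0.667 L = 1.361 g
sucrose: C1V1 = C2V2 → 0.299% ÷ 2.88% × 667 mL = 69.248 mL
HEPES: 3.08 g/L × 0.667 L = 2.054 g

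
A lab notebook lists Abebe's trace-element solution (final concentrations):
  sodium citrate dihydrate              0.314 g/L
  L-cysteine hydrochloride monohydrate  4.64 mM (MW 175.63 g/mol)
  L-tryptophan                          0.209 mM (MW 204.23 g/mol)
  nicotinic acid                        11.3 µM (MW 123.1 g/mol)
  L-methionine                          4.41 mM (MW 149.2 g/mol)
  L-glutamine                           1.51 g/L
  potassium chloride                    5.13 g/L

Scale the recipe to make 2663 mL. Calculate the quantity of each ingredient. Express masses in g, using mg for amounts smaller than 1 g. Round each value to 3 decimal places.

Working volume: 2663 mL = 2.663 L.
sodium citrate dihydrate: 0.314 g/L × 2.663 L = 0.836182 g = 836.182 mg
L-cysteine hydrochloride monohydrate: 4.64 mmol/L × 175.63 g/mol × 2.663 L ÷ 1000 = 2.170 g
L-tryptophan: 0.209 mmol/L × 204.23 mg/mmol × 2.663 L = 113.668 mg
nicotinic acid: 11.3 µmol/L × 123.1 g/mol × 2.663 L ÷ 1000 = 3.704 mg
L-methionine: 4.41 mmol/L × 149.2 g/mol × 2.663 L ÷ 1000 = 1.752 g
L-glutamine: 1.51 g/L × 2.663 L = 4.021 g
potassium chloride: 5.13 g/L × 2.663 L = 13.661 g

sodium citrate dihydrate 836.182 mg; L-cysteine hydrochloride monohydrate 2.170 g; L-tryptophan 113.668 mg; nicotinic acid 3.704 mg; L-methionine 1.752 g; L-glutamine 4.021 g; potassium chloride 13.661 g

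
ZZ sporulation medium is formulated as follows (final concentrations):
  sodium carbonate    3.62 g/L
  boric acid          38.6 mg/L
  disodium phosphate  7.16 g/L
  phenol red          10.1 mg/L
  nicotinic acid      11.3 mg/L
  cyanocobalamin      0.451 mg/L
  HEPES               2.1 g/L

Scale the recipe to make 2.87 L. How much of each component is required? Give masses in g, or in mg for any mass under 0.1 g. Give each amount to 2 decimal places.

Scale factor relative to 1 L: 2.87.
sodium carbonate: 3.62 g/L × 2.87 L = 10.39 g
boric acid: 38.6 mg/L × 2.87 L = 110.782 mg = 0.11 g
disodium phosphate: 7.16 g/L × 2.87 L = 20.55 g
phenol red: 10.1 mg/L × 2.87 L = 28.99 mg
nicotinic acid: 11.3 mg/L × 2.87 L = 32.43 mg
cyanocobalamin: 0.451 mg/L × 2.87 L = 1.29 mg
HEPES: 2.1 g/L × 2.87 L = 6.03 g

sodium carbonate 10.39 g; boric acid 0.11 g; disodium phosphate 20.55 g; phenol red 28.99 mg; nicotinic acid 32.43 mg; cyanocobalamin 1.29 mg; HEPES 6.03 g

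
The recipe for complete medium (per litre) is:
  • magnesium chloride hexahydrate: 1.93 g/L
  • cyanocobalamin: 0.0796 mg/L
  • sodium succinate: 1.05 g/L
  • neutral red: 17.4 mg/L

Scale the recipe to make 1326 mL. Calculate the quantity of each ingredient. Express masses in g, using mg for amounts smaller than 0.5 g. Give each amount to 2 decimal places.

magnesium chloride hexahydrate 2.56 g; cyanocobalamin 0.11 mg; sodium succinate 1.39 g; neutral red 23.07 mg

Working volume: 1326 mL = 1.326 L.
magnesium chloride hexahydrate: 1.93 g/L × 1.326 L = 2.56 g
cyanocobalamin: 0.0796 mg/L × 1.326 L = 0.11 mg
sodium succinate: 1.05 g/L × 1.326 L = 1.39 g
neutral red: 17.4 mg/L × 1.326 L = 23.07 mg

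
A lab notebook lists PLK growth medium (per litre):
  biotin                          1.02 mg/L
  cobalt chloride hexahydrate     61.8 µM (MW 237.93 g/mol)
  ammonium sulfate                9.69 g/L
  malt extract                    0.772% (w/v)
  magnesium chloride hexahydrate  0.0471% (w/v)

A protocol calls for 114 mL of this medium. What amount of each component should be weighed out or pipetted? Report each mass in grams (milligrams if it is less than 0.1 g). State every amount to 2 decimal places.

Scale factor relative to 1 L: 0.114.
biotin: 1.02 mg/L × 0.114 L = 0.12 mg
cobalt chloride hexahydrate: 61.8 µmol/L × 237.93 g/mol × 0.114 L ÷ 1000 = 1.68 mg
ammonium sulfate: 9.69 g/L × 0.114 L = 1.10 g
malt extract: 0.772% w/v = 7.72 g/L → 7.72 × 0.114 L = 0.88 g
magnesium chloride hexahydrate: 0.0471 g per 100 mL × 114 mL ÷ 100 = 0.053694 g = 53.69 mg

biotin 0.12 mg; cobalt chloride hexahydrate 1.68 mg; ammonium sulfate 1.10 g; malt extract 0.88 g; magnesium chloride hexahydrate 53.69 mg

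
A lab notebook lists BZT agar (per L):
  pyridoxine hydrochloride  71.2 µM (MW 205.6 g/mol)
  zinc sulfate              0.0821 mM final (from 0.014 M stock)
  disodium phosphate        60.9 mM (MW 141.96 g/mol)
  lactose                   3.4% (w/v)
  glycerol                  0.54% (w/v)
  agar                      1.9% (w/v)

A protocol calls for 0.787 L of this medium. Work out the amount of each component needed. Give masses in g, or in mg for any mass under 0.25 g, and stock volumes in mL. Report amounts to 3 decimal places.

pyridoxine hydrochloride 11.521 mg; zinc sulfate 4.615 mL; disodium phosphate 6.804 g; lactose 26.758 g; glycerol 4.250 g; agar 14.953 g

Scale factor relative to 1 L: 0.787.
pyridoxine hydrochloride: 71.2 µmol/L × 205.6 g/mol × 0.787 L ÷ 1000 = 11.521 mg
zinc sulfate: dilute stock: 0.0821 mM × 787 mL ÷ 14 mM = 4.615 mL
disodium phosphate: 60.9 mmol/L × 141.96 g/mol × 0.787 L ÷ 1000 = 6.804 g
lactose: 3.4 g per 100 mL × 787 mL ÷ 100 = 26.758 g
glycerol: 0.54 g per 100 mL × 787 mL ÷ 100 = 4.250 g
agar: 1.9% w/v = 19 g/L → 19 × 0.787 L = 14.953 g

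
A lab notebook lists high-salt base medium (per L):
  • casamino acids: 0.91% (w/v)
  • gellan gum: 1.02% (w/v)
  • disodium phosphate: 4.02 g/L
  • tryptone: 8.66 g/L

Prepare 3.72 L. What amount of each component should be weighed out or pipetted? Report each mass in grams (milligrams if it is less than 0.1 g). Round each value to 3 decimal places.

Working volume: 3.72 L.
casamino acids: 0.91% w/v = 9.1 g/L → 9.1 × 3.72 L = 33.852 g
gellan gum: 1.02% w/v = 10.2 g/L → 10.2 × 3.72 L = 37.944 g
disodium phosphate: 4.02 g/L × 3.72 L = 14.954 g
tryptone: 8.66 g/L × 3.72 L = 32.215 g

casamino acids 33.852 g; gellan gum 37.944 g; disodium phosphate 14.954 g; tryptone 32.215 g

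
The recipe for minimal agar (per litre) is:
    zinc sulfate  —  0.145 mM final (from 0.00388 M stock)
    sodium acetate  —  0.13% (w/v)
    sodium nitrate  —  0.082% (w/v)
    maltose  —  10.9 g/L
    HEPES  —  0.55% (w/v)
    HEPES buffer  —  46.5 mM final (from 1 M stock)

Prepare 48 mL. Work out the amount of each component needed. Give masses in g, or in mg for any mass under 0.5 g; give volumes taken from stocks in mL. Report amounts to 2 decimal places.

zinc sulfate 1.79 mL; sodium acetate 62.40 mg; sodium nitrate 39.36 mg; maltose 0.52 g; HEPES 264.00 mg; HEPES buffer 2.23 mL

Working volume: 48 mL = 0.048 L.
zinc sulfate: V = C2·V2/C1 = 0.145 mM × 48 mL ÷ 3.88 mM = 1.79 mL
sodium acetate: 0.13% w/v = 1.3 g/L → 1.3 × 0.048 L = 0.0624 g = 62.40 mg
sodium nitrate: 0.082 g per 100 mL × 48 mL ÷ 100 = 0.03936 g = 39.36 mg
maltose: 10.9 g/L × 0.048 L = 0.52 g
HEPES: 0.55% w/v = 5.5 g/L → 5.5 × 0.048 L = 0.264 g = 264.00 mg
HEPES buffer: dilute stock: 46.5 mM × 48 mL ÷ 1000 mM = 2.23 mL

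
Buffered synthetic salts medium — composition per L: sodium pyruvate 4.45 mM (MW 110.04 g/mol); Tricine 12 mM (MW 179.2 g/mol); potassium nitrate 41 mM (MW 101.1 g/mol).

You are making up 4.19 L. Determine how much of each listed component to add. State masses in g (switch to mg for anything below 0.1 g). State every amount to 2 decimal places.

sodium pyruvate 2.05 g; Tricine 9.01 g; potassium nitrate 17.37 g

Scale factor relative to 1 L: 4.19.
sodium pyruvate: 4.45 mmol/L × 110.04 g/mol × 4.19 L ÷ 1000 = 2.05 g
Tricine: 12 mmol/L × 179.2 g/mol × 4.19 L ÷ 1000 = 9.01 g
potassium nitrate: 41 mmol/L × 101.1 g/mol × 4.19 L ÷ 1000 = 17.37 g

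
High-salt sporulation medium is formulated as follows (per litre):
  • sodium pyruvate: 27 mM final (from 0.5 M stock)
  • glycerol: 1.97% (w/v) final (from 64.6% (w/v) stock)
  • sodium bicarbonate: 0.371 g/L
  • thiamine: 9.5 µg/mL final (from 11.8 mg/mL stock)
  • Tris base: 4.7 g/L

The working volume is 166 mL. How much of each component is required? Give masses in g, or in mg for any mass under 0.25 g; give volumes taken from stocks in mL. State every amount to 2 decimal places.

sodium pyruvate 8.96 mL; glycerol 5.06 mL; sodium bicarbonate 61.59 mg; thiamine 0.13 mL; Tris base 0.78 g

Scale factor relative to 1 L: 0.166.
sodium pyruvate: V = C2·V2/C1 = 27 mM × 166 mL ÷ 500 mM = 8.96 mL
glycerol: V = C2·V2/C1 = 1.97% ÷ 64.6% × 166 mL = 5.06 mL
sodium bicarbonate: 0.371 g/L × 0.166 L = 0.061586 g = 61.59 mg
thiamine: V = C2·V2/C1 = 9.5 µg/mL × 166 mL ÷ 11800 µg/mL = 0.13 mL
Tris base: 4.7 g/L × 0.166 L = 0.78 g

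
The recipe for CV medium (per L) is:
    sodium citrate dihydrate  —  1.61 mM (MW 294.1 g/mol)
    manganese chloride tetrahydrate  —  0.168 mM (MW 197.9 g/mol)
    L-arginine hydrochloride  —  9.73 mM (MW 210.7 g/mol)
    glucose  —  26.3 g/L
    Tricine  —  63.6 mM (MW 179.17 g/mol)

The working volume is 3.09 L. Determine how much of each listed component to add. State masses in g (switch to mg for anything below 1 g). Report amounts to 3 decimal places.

sodium citrate dihydrate 1.463 g; manganese chloride tetrahydrate 102.734 mg; L-arginine hydrochloride 6.335 g; glucose 81.267 g; Tricine 35.211 g

Working volume: 3.09 L.
sodium citrate dihydrate: 1.61 mmol/L × 294.1 g/mol × 3.09 L ÷ 1000 = 1.463 g
manganese chloride tetrahydrate: 0.168 mmol/L × 197.9 mg/mmol × 3.09 L = 102.734 mg
L-arginine hydrochloride: 9.73 mmol/L × 210.7 g/mol × 3.09 L ÷ 1000 = 6.335 g
glucose: 26.3 g/L × 3.09 L = 81.267 g
Tricine: 63.6 mmol/L × 179.17 g/mol × 3.09 L ÷ 1000 = 35.211 g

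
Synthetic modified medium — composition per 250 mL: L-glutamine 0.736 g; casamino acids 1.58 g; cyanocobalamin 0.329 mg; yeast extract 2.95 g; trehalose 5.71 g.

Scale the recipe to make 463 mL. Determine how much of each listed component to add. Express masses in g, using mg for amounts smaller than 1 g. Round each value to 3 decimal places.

Scale factor = 463 mL / 250 mL = 1.852.
L-glutamine: 0.736 g × (463 mL / 250 mL) = 1.363 g
casamino acids: 1.58 g × (463 mL / 250 mL) = 2.926 g
cyanocobalamin: 0.329 mg × (463 mL / 250 mL) = 0.609 mg
yeast extract: 2.95 g × (463 mL / 250 mL) = 5.463 g
trehalose: 5.71 g × (463 mL / 250 mL) = 10.575 g

L-glutamine 1.363 g; casamino acids 2.926 g; cyanocobalamin 0.609 mg; yeast extract 5.463 g; trehalose 10.575 g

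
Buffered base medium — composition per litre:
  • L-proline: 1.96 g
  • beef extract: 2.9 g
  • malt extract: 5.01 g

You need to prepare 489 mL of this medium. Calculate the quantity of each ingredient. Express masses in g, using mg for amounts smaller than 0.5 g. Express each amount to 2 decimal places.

L-proline 0.96 g; beef extract 1.42 g; malt extract 2.45 g

Scale factor = 489 mL / 1000 mL = 0.489.
L-proline: 1.96 g × (489 mL / 1000 mL) = 0.96 g
beef extract: 2.9 g × (489 mL / 1000 mL) = 1.42 g
malt extract: 5.01 g × (489 mL / 1000 mL) = 2.45 g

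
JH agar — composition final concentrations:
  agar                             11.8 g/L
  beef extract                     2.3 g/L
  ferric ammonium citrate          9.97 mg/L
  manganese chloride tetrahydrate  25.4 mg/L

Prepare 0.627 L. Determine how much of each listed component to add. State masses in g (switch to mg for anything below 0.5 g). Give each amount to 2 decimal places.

agar 7.40 g; beef extract 1.44 g; ferric ammonium citrate 6.25 mg; manganese chloride tetrahydrate 15.93 mg

Scale factor relative to 1 L: 0.627.
agar: 11.8 g/L × 0.627 L = 7.40 g
beef extract: 2.3 g/L × 0.627 L = 1.44 g
ferric ammonium citrate: 9.97 mg/L × 0.627 L = 6.25 mg
manganese chloride tetrahydrate: 25.4 mg/L × 0.627 L = 15.93 mg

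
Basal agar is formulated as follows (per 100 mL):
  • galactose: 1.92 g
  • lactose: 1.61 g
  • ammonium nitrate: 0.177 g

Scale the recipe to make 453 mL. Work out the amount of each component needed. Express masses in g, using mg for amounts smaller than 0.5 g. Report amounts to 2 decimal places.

Ratio of target to recipe volume: 453 / 100 = 4.53.
galactose: 1.92 g × (453 mL / 100 mL) = 8.70 g
lactose: 1.61 g × (453 mL / 100 mL) = 7.29 g
ammonium nitrate: 0.177 g × (453 mL / 100 mL) = 0.80 g

galactose 8.70 g; lactose 7.29 g; ammonium nitrate 0.80 g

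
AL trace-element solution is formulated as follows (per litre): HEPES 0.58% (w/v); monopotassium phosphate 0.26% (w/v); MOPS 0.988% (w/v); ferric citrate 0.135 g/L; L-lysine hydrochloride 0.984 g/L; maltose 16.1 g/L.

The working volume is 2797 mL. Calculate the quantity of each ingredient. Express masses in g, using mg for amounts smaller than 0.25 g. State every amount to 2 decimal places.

HEPES 16.22 g; monopotassium phosphate 7.27 g; MOPS 27.63 g; ferric citrate 0.38 g; L-lysine hydrochloride 2.75 g; maltose 45.03 g

Target volume = 2797 mL = 2.797 L.
HEPES: 0.58 g per 100 mL × 2797 mL ÷ 100 = 16.22 g
monopotassium phosphate: 0.26 g per 100 mL × 2797 mL ÷ 100 = 7.27 g
MOPS: 0.988 g per 100 mL × 2797 mL ÷ 100 = 27.63 g
ferric citrate: 0.135 g/L × 2.797 L = 0.38 g
L-lysine hydrochloride: 0.984 g/L × 2.797 L = 2.75 g
maltose: 16.1 g/L × 2.797 L = 45.03 g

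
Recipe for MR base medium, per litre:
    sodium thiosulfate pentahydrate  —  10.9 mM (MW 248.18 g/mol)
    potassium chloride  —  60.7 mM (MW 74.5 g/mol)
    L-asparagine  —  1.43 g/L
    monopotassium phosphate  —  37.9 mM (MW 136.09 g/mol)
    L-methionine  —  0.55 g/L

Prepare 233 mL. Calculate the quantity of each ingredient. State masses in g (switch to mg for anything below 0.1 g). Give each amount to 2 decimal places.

sodium thiosulfate pentahydrate 0.63 g; potassium chloride 1.05 g; L-asparagine 0.33 g; monopotassium phosphate 1.20 g; L-methionine 0.13 g

Scale factor relative to 1 L: 0.233.
sodium thiosulfate pentahydrate: 10.9 mmol/L × 248.18 g/mol × 0.233 L ÷ 1000 = 0.63 g
potassium chloride: 60.7 mmol/L × 74.5 g/mol × 0.233 L ÷ 1000 = 1.05 g
L-asparagine: 1.43 g/L × 0.233 L = 0.33 g
monopotassium phosphate: 37.9 mmol/L × 136.09 g/mol × 0.233 L ÷ 1000 = 1.20 g
L-methionine: 0.55 g/L × 0.233 L = 0.13 g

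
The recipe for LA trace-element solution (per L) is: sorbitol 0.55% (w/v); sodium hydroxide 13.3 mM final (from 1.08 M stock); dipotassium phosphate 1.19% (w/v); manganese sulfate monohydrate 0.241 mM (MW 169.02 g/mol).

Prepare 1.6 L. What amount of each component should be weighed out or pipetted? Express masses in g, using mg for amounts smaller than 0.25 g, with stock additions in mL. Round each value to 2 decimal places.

sorbitol 8.80 g; sodium hydroxide 19.70 mL; dipotassium phosphate 19.04 g; manganese sulfate monohydrate 65.17 mg

Scale factor relative to 1 L: 1.6.
sorbitol: 0.55% w/v = 5.5 g/L → 5.5 × 1.6 L = 8.80 g
sodium hydroxide: C1V1 = C2V2 → 13.3 mM × 1600 mL ÷ 1080 mM = 19.70 mL
dipotassium phosphate: 1.19% w/v = 11.9 g/L → 11.9 × 1.6 L = 19.04 g
manganese sulfate monohydrate: 0.241 mmol/L × 169.02 mg/mmol × 1.6 L = 65.17 mg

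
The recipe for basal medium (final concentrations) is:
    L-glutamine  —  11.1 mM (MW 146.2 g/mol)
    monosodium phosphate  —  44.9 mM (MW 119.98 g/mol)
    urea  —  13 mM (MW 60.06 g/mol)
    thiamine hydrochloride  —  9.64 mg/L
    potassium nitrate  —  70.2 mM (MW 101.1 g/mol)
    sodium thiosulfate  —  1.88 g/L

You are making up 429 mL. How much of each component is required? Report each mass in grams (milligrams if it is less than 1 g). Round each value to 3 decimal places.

L-glutamine 696.190 mg; monosodium phosphate 2.311 g; urea 334.955 mg; thiamine hydrochloride 4.136 mg; potassium nitrate 3.045 g; sodium thiosulfate 806.520 mg

Working volume: 429 mL = 0.429 L.
L-glutamine: 11.1 mmol/L × 146.2 mg/mmol × 0.429 L = 696.190 mg
monosodium phosphate: 44.9 mmol/L × 119.98 g/mol × 0.429 L ÷ 1000 = 2.311 g
urea: 13 mmol/L × 60.06 mg/mmol × 0.429 L = 334.955 mg
thiamine hydrochloride: 9.64 mg/L × 0.429 L = 4.136 mg
potassium nitrate: 70.2 mmol/L × 101.1 g/mol × 0.429 L ÷ 1000 = 3.045 g
sodium thiosulfate: 1.88 g/L × 0.429 L = 0.80652 g = 806.520 mg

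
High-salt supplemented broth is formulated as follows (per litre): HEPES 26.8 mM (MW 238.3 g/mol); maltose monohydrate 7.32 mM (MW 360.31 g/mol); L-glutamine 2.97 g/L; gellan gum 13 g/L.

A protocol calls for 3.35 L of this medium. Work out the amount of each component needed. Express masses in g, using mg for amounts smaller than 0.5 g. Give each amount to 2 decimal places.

Scale factor relative to 1 L: 3.35.
HEPES: 26.8 mmol/L × 238.3 g/mol × 3.35 L ÷ 1000 = 21.39 g
maltose monohydrate: 7.32 mmol/L × 360.31 g/mol × 3.35 L ÷ 1000 = 8.84 g
L-glutamine: 2.97 g/L × 3.35 L = 9.95 g
gellan gum: 13 g/L × 3.35 L = 43.55 g

HEPES 21.39 g; maltose monohydrate 8.84 g; L-glutamine 9.95 g; gellan gum 43.55 g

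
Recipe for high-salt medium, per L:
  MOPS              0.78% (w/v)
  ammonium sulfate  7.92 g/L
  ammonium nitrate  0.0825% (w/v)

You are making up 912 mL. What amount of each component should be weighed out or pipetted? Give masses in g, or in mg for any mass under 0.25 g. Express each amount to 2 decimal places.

Target volume = 912 mL = 0.912 L.
MOPS: 0.78% w/v = 7.8 g/L → 7.8 × 0.912 L = 7.11 g
ammonium sulfate: 7.92 g/L × 0.912 L = 7.22 g
ammonium nitrate: 0.0825% w/v = 0.825 g/L → 0.825 × 0.912 L = 0.75 g

MOPS 7.11 g; ammonium sulfate 7.22 g; ammonium nitrate 0.75 g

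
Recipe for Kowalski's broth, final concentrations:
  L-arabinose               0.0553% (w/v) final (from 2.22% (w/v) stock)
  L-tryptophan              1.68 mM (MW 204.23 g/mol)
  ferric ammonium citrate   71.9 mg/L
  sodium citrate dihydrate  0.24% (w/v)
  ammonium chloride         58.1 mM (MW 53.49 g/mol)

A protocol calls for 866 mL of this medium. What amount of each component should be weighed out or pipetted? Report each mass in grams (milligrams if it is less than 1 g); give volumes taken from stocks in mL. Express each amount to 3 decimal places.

L-arabinose 21.572 mL; L-tryptophan 297.130 mg; ferric ammonium citrate 62.265 mg; sodium citrate dihydrate 2.078 g; ammonium chloride 2.691 g

Target volume = 866 mL = 0.866 L.
L-arabinose: C1V1 = C2V2 → 0.0553% ÷ 2.22% × 866 mL = 21.572 mL
L-tryptophan: 1.68 mmol/L × 204.23 mg/mmol × 0.866 L = 297.130 mg
ferric ammonium citrate: 71.9 mg/L × 0.866 L = 62.265 mg
sodium citrate dihydrate: 0.24% w/v = 2.4 g/L → 2.4 × 0.866 L = 2.078 g
ammonium chloride: 58.1 mmol/L × 53.49 g/mol × 0.866 L ÷ 1000 = 2.691 g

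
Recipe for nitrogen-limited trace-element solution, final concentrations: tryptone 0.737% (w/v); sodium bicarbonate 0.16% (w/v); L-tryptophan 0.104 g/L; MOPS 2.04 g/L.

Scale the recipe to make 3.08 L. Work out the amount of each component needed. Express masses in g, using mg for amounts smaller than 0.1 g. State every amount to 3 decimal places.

tryptone 22.700 g; sodium bicarbonate 4.928 g; L-tryptophan 0.320 g; MOPS 6.283 g

Working volume: 3.08 L.
tryptone: 0.737% w/v = 7.37 g/L → 7.37 × 3.08 L = 22.700 g
sodium bicarbonate: 0.16 g per 100 mL × 3080 mL ÷ 100 = 4.928 g
L-tryptophan: 0.104 g/L × 3.08 L = 0.320 g
MOPS: 2.04 g/L × 3.08 L = 6.283 g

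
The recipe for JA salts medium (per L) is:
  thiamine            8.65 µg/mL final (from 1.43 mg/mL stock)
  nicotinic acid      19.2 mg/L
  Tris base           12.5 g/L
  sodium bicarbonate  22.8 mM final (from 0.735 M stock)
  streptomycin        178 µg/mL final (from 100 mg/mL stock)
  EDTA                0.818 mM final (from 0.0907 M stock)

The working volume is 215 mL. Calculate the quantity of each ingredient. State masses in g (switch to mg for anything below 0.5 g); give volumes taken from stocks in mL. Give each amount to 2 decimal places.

thiamine 1.30 mL; nicotinic acid 4.13 mg; Tris base 2.69 g; sodium bicarbonate 6.67 mL; streptomycin 0.38 mL; EDTA 1.94 mL

Working volume: 215 mL = 0.215 L.
thiamine: V = C2·V2/C1 = 8.65 µg/mL × 215 mL ÷ 1430 µg/mL = 1.30 mL
nicotinic acid: 19.2 mg/L × 0.215 L = 4.13 mg
Tris base: 12.5 g/L × 0.215 L = 2.69 g
sodium bicarbonate: C1V1 = C2V2 → 22.8 mM × 215 mL ÷ 735 mM = 6.67 mL
streptomycin: dilute stock: 178 µg/mL × 215 mL ÷ 100000 µg/mL = 0.38 mL
EDTA: dilute stock: 0.818 mM × 215 mL ÷ 90.7 mM = 1.94 mL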